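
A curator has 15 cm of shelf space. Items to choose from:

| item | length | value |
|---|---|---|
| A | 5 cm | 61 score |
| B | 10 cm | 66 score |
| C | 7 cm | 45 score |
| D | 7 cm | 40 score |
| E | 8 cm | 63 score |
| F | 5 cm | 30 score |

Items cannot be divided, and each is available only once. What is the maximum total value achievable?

127 score

Check high-value combinations within 15 cm:
- A+B: length 5+10=15, value 61+66=127
- A+E: length 5+8=13, value 61+63=124
- C+E: length 7+8=15, value 45+63=108
- A+C: length 5+7=12, value 61+45=106
- D+E: length 7+8=15, value 40+63=103
Best: 127 score.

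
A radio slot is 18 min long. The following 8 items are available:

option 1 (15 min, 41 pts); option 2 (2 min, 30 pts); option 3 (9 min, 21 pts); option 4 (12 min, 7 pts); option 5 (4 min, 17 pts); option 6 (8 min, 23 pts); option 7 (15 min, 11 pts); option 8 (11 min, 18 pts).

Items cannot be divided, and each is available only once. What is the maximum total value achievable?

71 pts

Check high-value combinations within 18 min:
- option 1+option 2: duration 15+2=17, value 41+30=71
- option 2+option 5+option 6: duration 2+4+8=14, value 30+17+23=70
- option 2+option 3+option 5: duration 2+9+4=15, value 30+21+17=68
- option 2+option 5+option 8: duration 2+4+11=17, value 30+17+18=65
Best: 71 pts.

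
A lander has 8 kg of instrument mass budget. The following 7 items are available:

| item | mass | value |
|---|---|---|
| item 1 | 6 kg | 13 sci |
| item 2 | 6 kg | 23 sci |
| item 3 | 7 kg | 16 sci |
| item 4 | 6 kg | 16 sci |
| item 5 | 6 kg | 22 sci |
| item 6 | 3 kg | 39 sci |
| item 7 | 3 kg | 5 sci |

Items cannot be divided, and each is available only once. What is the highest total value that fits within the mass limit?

Check high-value combinations within 8 kg:
- item 6+item 7: mass 3+3=6, value 39+5=44
- item 6: mass 3, value 39
- item 2: mass 6, value 23
- item 5: mass 6, value 22
- item 4: mass 6, value 16
Best: 44 sci.

44 sci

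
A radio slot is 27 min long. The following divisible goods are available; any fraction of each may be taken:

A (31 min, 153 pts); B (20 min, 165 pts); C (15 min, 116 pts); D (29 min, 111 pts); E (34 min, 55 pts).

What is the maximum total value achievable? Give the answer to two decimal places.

219.13

Take in order of value per unit:
- B (165/20 per unit): all 20 → value 165, running total 165.00
- C (116/15 per unit): 7 of 15 → value 7×116/15 = 54.1333, running total 219.13
Total 219.13.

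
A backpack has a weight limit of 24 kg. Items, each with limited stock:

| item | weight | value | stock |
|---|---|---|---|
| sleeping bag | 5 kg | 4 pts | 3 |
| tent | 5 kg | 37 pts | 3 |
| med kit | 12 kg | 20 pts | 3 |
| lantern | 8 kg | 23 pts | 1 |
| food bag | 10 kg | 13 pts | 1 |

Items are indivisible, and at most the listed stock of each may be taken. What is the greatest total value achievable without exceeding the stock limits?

Best selections within weight 24 and stock limits:
- 3×tent + 1×lantern: weight 23, value 134
- 1×sleeping bag + 3×tent: weight 20, value 115
- 3×tent: weight 15, value 111
- 1×sleeping bag + 2×tent + 1×lantern: weight 23, value 101
Best: 134 pts.

134 pts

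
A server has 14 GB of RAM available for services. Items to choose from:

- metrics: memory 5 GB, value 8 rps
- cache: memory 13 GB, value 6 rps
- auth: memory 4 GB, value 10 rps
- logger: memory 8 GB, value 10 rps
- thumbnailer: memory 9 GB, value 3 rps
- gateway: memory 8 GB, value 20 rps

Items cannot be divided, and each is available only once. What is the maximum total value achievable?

Check high-value combinations within 14 GB:
- auth+gateway: memory 4+8=12, value 10+20=30
- metrics+gateway: memory 5+8=13, value 8+20=28
- gateway: memory 8, value 20
- auth+logger: memory 4+8=12, value 10+10=20
Best: 30 rps.

30 rps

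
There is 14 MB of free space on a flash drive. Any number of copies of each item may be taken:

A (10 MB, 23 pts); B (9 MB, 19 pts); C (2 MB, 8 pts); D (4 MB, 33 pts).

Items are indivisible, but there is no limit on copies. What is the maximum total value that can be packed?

107 pts

Best value-per-unit is D at 33/4; filling with it alone gives 3×33 = 99.
Optimal mix: 1×C + 3×D → size 14, value 107.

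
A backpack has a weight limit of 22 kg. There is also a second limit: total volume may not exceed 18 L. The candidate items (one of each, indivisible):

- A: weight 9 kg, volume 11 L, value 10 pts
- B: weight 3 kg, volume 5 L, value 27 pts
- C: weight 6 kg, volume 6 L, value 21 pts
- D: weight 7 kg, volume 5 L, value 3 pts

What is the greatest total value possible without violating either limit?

Feasible sets respecting both limits:
- B+C+D: weight 16, volume 16, value 51
- B+C: weight 9, volume 11, value 48
- A+B: weight 12, volume 16, value 37
Best: 51 pts.

51 pts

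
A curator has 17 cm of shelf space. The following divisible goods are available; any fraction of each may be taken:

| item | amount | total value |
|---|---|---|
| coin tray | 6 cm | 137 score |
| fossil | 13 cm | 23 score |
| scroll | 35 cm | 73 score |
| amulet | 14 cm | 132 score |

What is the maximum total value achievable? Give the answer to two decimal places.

Take in order of value per unit:
- coin tray (137/6 per unit): all 6 → value 137, running total 137.00
- amulet (132/14 per unit): 11 of 14 → value 11×132/14 = 103.7143, running total 240.71
Total 240.71.

240.71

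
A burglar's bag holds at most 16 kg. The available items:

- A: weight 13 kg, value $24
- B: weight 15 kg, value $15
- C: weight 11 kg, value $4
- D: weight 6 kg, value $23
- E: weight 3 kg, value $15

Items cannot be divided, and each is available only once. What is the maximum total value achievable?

This is a 0/1 knapsack; check combinations near the capacity.
- A+E: weight 13+3=16, value 24+15=39
- D+E: weight 6+3=9, value 23+15=38
- A: weight 13, value 24
Best: $39.

$39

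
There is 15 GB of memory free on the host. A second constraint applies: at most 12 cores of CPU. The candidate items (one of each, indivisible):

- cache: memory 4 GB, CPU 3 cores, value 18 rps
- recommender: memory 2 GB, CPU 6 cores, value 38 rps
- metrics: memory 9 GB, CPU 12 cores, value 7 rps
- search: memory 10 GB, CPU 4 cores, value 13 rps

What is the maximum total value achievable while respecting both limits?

56 rps

Feasible sets respecting both limits:
- cache+recommender: memory 6, CPU 9, value 56
- recommender+search: memory 12, CPU 10, value 51
- recommender: memory 2, CPU 6, value 38
Best: 56 rps.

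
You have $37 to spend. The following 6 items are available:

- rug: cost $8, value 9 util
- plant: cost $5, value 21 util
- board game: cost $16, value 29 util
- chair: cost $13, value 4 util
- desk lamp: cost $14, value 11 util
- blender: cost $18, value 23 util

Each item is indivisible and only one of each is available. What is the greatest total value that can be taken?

61 util

Check high-value combinations within $37:
- plant+board game+desk lamp: cost 5+16+14=35, value 21+29+11=61
- rug+plant+board game: cost 8+5+16=29, value 9+21+29=59
- plant+desk lamp+blender: cost 5+14+18=37, value 21+11+23=55
- plant+board game+chair: cost 5+16+13=34, value 21+29+4=54
- rug+plant+blender: cost 8+5+18=31, value 9+21+23=53
Best: 61 util.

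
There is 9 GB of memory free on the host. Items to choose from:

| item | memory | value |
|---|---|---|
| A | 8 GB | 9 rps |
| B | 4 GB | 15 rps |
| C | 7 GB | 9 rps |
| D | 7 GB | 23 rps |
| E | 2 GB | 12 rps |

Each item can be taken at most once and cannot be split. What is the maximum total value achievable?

Check high-value combinations within 9 GB:
- D+E: memory 7+2=9, value 23+12=35
- B+E: memory 4+2=6, value 15+12=27
- D: memory 7, value 23
Best: 35 rps.

35 rps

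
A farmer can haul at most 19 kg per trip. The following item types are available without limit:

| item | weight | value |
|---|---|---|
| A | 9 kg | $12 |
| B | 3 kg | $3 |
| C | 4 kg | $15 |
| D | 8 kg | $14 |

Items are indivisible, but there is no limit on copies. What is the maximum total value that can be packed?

$63

Best value-per-unit is C at 15/4; filling with it alone gives 4×15 = 60.
Optimal mix: 1×B + 4×C → weight 19, value 63.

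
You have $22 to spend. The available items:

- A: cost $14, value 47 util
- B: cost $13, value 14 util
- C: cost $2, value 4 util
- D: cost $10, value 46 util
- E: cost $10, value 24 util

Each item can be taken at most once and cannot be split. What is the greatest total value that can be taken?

Check high-value combinations within $22:
- C+D+E: cost 2+10+10=22, value 4+46+24=74
- D+E: cost 10+10=20, value 46+24=70
- A+C: cost 14+2=16, value 47+4=51
Best: 74 util.

74 util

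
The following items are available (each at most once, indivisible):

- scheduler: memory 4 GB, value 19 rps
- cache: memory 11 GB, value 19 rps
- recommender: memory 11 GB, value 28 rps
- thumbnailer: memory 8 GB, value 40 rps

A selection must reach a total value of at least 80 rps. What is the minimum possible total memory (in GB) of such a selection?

Subsets with value ≥ 80, sorted by total memory:
- scheduler+recommender+thumbnailer: memory 23, value 87
- cache+recommender+thumbnailer: memory 30, value 87
- scheduler+cache+recommender+thumbnailer: memory 34, value 106
Minimum memory: 23 GB.

23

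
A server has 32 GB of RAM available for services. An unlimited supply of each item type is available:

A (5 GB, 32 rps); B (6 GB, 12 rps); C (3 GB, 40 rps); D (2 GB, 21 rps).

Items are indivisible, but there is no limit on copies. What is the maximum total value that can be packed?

Best value-per-unit is C at 40/3; filling with it alone gives 10×40 = 400.
Optimal mix: 10×C + 1×D → memory 32, value 421.

421 rps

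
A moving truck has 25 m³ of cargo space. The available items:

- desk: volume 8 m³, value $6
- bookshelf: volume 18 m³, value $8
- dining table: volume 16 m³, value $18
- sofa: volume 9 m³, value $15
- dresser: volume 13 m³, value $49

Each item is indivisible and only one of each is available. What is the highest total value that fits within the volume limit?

$64

Check high-value combinations within 25 m³:
- sofa+dresser: volume 9+13=22, value 15+49=64
- desk+dresser: volume 8+13=21, value 6+49=55
- dresser: volume 13, value 49
Best: $64.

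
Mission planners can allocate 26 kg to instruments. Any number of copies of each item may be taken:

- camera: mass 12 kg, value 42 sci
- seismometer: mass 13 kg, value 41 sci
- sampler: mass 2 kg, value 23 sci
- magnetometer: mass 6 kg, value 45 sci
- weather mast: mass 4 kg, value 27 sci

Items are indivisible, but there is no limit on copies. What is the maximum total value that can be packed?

299 sci

Best value-per-unit is sampler at 23/2, and filling with it alone uses mass 13×2=26. No mix of the others beats 13×23 = 299.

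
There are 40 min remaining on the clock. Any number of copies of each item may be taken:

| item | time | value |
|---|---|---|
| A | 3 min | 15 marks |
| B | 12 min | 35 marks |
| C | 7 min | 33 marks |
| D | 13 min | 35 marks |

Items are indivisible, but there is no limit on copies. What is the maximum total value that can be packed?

198 marks

Best value-per-unit is A at 15/3; filling with it alone gives 13×15 = 195.
Optimal mix: 11×A + 1×C → time 40, value 198.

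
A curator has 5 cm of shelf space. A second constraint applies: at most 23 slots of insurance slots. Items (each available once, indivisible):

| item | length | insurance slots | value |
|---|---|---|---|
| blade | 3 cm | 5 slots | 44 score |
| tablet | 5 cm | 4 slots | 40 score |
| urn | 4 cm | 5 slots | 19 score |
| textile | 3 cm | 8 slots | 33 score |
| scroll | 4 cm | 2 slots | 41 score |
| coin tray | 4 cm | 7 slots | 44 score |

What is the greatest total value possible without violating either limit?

Feasible sets respecting both limits:
- blade: length 3, insurance slots 5, value 44
- coin tray: length 4, insurance slots 7, value 44
- scroll: length 4, insurance slots 2, value 41
Best: 44 score.

44 score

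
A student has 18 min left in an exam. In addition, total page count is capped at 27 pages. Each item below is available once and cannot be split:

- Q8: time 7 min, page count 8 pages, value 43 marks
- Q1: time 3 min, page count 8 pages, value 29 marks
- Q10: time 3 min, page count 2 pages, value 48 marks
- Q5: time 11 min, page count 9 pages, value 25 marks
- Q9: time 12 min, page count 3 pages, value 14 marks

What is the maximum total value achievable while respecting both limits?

Feasible sets respecting both limits:
- Q8+Q1+Q10: time 13, page count 18, value 120
- Q1+Q10+Q5: time 17, page count 19, value 102
- Q8+Q10: time 10, page count 10, value 91
- Q1+Q10+Q9: time 18, page count 13, value 91
Best: 120 marks.

120 marks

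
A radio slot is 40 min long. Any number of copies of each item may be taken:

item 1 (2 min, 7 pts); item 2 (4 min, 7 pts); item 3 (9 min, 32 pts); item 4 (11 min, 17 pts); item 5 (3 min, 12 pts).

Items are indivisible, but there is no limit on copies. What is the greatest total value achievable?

Best value-per-unit is item 5 at 12/3; filling with it alone gives 13×12 = 156.
Optimal mix: 2×item 1 + 12×item 5 → duration 40, value 158.

158 pts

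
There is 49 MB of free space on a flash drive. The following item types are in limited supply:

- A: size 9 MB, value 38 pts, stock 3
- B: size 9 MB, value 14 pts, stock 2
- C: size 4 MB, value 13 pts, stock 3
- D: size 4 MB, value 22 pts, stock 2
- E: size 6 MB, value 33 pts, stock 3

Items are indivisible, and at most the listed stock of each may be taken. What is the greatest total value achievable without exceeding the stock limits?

Best selections within size 49 and stock limits:
- 3×A + 1×D + 3×E: size 49, value 235
- 2×A + 1×C + 2×D + 3×E: size 48, value 232
Best: 235 pts.

235 pts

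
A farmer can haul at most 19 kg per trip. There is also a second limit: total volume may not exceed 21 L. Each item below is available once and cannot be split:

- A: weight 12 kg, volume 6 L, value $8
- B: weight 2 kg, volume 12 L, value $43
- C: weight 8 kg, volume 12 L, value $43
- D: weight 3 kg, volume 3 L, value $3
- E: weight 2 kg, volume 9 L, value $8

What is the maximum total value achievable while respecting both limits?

$54

Feasible sets respecting both limits:
- A+B+D: weight 17, volume 21, value 54
- A+B: weight 14, volume 18, value 51
- B+E: weight 4, volume 21, value 51
Best: $54.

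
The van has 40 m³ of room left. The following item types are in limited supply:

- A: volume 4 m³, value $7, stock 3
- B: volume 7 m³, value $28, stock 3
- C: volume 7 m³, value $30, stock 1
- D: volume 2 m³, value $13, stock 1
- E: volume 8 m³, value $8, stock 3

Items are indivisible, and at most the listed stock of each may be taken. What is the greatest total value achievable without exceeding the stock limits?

Top feasible selections:
- 2×A + 3×B + 1×C + 1×D: volume 38, value 141
- 3×B + 1×C + 1×D + 1×E: volume 38, value 135
- 3×A + 3×B + 1×C: volume 40, value 135
Best: $141.

$141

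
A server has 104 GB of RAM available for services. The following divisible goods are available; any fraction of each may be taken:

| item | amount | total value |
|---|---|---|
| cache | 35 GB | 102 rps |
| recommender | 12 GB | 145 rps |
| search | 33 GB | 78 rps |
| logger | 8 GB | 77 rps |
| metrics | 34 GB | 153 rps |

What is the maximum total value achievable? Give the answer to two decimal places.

512.45

Take in order of value per unit:
- recommender (145/12 per unit): all 12 → value 145, running total 145.00
- logger (77/8 per unit): all 8 → value 77, running total 222.00
- metrics (153/34 per unit): all 34 → value 153, running total 375.00
- cache (102/35 per unit): all 35 → value 102, running total 477.00
- search (78/33 per unit): 15 of 33 → value 15×78/33 = 35.4545, running total 512.45
Total 512.45.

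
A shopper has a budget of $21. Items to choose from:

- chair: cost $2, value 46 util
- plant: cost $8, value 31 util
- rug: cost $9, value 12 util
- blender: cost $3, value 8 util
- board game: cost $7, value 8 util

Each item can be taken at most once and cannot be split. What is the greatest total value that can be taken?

93 util

This is a 0/1 knapsack; check combinations near the capacity.
- chair+plant+blender+board game: cost 2+8+3+7=20, value 46+31+8+8=93
- chair+plant+rug: cost 2+8+9=19, value 46+31+12=89
- chair+plant+blender: cost 2+8+3=13, value 46+31+8=85
- chair+plant+board game: cost 2+8+7=17, value 46+31+8=85
- chair+plant: cost 2+8=10, value 46+31=77
Best: 93 util.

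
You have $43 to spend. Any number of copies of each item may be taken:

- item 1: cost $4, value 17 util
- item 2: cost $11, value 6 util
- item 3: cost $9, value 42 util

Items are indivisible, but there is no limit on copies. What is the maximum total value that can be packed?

Best value-per-unit is item 3 at 42/9; filling with it alone gives 4×42 = 168.
Optimal mix: 4×item 1 + 3×item 3 → cost 43, value 194.

194 util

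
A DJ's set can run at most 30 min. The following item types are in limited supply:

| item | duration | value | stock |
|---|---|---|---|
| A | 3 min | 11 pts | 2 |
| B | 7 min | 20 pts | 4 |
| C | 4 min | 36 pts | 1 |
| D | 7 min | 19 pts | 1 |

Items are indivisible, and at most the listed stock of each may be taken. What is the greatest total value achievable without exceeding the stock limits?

107 pts

Top feasible selections:
- 1×A + 3×B + 1×C: duration 28, value 107
- 1×A + 2×B + 1×C + 1×D: duration 28, value 106
- 2×A + 2×B + 1×C: duration 24, value 98
Best: 107 pts.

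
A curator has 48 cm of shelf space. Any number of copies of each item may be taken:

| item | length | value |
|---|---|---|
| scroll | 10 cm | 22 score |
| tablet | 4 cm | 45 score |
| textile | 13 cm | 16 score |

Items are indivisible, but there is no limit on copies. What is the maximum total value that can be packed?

Best value-per-unit is tablet at 45/4, and filling with it alone uses length 12×4=48. No mix of the others beats 12×45 = 540.

540 score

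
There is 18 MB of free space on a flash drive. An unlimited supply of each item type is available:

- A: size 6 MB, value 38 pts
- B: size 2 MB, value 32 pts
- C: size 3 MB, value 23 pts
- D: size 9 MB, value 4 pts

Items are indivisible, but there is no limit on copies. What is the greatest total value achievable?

Best value-per-unit is B at 32/2, and filling with it alone uses size 9×2=18. No mix of the others beats 9×32 = 288.

288 pts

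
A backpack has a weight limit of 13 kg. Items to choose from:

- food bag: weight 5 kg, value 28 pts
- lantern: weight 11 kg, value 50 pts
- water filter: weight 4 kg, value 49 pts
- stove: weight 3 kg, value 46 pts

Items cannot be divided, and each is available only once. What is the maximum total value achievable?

Check high-value combinations within 13 kg:
- food bag+water filter+stove: weight 5+4+3=12, value 28+49+46=123
- water filter+stove: weight 4+3=7, value 49+46=95
- food bag+water filter: weight 5+4=9, value 28+49=77
- food bag+stove: weight 5+3=8, value 28+46=74
- lantern: weight 11, value 50
Best: 123 pts.

123 pts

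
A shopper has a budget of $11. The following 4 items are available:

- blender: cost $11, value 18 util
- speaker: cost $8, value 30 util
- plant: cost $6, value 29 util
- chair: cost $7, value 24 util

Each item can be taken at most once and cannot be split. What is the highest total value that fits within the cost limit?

30 util

Check high-value combinations within $11:
- speaker: cost 8, value 30
- plant: cost 6, value 29
- chair: cost 7, value 24
- blender: cost 11, value 18
Best: 30 util.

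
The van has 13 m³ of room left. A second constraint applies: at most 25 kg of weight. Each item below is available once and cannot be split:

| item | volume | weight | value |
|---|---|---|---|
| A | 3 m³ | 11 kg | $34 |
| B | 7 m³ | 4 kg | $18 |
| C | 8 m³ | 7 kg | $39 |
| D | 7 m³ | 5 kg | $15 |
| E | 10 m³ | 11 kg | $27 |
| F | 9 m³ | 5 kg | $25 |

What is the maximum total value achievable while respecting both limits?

$73

Feasible sets respecting both limits:
- A+C: volume 11, weight 18, value 73
- A+E: volume 13, weight 22, value 61
- A+F: volume 12, weight 16, value 59
Best: $73.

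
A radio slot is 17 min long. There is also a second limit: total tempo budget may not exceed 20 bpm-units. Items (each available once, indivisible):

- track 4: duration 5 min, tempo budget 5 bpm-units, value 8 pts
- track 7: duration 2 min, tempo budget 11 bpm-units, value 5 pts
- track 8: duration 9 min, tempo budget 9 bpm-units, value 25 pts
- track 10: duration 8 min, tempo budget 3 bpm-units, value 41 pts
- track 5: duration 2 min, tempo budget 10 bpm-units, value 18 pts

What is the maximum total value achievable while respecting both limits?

67 pts

Feasible sets respecting both limits:
- track 4+track 10+track 5: duration 15, tempo budget 18, value 67
- track 8+track 10: duration 17, tempo budget 12, value 66
- track 10+track 5: duration 10, tempo budget 13, value 59
Best: 67 pts.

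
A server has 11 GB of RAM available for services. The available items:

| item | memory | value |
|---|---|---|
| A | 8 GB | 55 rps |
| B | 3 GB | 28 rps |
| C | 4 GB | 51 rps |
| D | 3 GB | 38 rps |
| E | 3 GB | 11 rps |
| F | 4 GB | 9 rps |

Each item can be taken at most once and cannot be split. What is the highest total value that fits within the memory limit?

117 rps

Check high-value combinations within 11 GB:
- B+C+D: memory 3+4+3=10, value 28+51+38=117
- C+D+E: memory 4+3+3=10, value 51+38+11=100
- C+D+F: memory 4+3+4=11, value 51+38+9=98
Best: 117 rps.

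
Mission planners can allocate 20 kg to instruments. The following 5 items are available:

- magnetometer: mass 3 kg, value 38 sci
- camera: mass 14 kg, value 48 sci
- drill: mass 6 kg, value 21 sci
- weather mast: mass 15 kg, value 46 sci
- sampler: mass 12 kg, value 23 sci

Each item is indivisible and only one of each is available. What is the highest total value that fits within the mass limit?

86 sci

Check high-value combinations within 20 kg:
- magnetometer+camera: mass 3+14=17, value 38+48=86
- magnetometer+weather mast: mass 3+15=18, value 38+46=84
- camera+drill: mass 14+6=20, value 48+21=69
- magnetometer+sampler: mass 3+12=15, value 38+23=61
- magnetometer+drill: mass 3+6=9, value 38+21=59
Best: 86 sci.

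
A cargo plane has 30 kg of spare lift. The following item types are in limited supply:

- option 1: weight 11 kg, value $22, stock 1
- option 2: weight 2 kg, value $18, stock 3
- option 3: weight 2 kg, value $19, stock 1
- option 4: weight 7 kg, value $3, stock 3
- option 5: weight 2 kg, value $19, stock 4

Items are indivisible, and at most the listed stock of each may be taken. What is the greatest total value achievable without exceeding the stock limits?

$171

Best selections within weight 30 and stock limits:
- 1×option 1 + 3×option 2 + 1×option 3 + 4×option 5: weight 27, value 171
- 3×option 2 + 1×option 3 + 2×option 4 + 4×option 5: weight 30, value 155
- 1×option 1 + 2×option 2 + 1×option 3 + 4×option 5: weight 25, value 153
- 3×option 2 + 1×option 3 + 1×option 4 + 4×option 5: weight 23, value 152
Best: $171.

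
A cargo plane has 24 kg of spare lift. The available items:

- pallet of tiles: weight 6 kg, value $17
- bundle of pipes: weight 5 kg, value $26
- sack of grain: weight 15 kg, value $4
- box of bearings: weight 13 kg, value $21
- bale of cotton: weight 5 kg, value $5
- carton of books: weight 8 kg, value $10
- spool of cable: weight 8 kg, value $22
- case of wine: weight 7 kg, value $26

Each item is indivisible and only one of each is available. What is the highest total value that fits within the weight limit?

Check high-value combinations within 24 kg:
- bundle of pipes+spool of cable+case of wine: weight 5+8+7=20, value 26+22+26=74
- pallet of tiles+bundle of pipes+bale of cotton+case of wine: weight 6+5+5+7=23, value 17+26+5+26=74
- pallet of tiles+bundle of pipes+bale of cotton+spool of cable: weight 6+5+5+8=24, value 17+26+5+22=70
Best: $74.

$74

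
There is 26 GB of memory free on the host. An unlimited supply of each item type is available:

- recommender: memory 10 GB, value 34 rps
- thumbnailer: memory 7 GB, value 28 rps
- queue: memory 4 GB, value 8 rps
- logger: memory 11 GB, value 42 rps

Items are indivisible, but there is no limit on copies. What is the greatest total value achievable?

Best value-per-unit is thumbnailer at 28/7; filling with it alone gives 3×28 = 84.
Optimal mix: 2×thumbnailer + 1×logger → memory 25, value 98.

98 rps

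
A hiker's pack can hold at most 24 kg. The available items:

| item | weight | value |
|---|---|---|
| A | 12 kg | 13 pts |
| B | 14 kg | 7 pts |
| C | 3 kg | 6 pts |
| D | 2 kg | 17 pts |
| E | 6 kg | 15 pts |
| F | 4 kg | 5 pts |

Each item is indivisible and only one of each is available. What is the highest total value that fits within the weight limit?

Check high-value combinations within 24 kg:
- A+C+D+E: weight 12+3+2+6=23, value 13+6+17+15=51
- A+D+E+F: weight 12+2+6+4=24, value 13+17+15+5=50
- A+D+E: weight 12+2+6=20, value 13+17+15=45
- C+D+E+F: weight 3+2+6+4=15, value 6+17+15+5=43
Best: 51 pts.

51 pts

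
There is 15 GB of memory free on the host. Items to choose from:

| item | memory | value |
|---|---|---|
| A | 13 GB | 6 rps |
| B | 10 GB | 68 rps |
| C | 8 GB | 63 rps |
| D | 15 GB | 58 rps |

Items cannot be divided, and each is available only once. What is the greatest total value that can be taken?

This is a 0/1 knapsack; check combinations near the capacity.
- B: memory 10, value 68
- C: memory 8, value 63
- D: memory 15, value 58
- A: memory 13, value 6
Best: 68 rps.

68 rps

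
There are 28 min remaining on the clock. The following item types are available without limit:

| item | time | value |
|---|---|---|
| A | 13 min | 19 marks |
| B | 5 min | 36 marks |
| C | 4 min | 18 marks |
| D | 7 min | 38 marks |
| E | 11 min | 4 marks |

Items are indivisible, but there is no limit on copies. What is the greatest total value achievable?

Best value-per-unit is B at 36/5; filling with it alone gives 5×36 = 180.
Optimal mix: 4×B + 1×D → time 27, value 182.

182 marks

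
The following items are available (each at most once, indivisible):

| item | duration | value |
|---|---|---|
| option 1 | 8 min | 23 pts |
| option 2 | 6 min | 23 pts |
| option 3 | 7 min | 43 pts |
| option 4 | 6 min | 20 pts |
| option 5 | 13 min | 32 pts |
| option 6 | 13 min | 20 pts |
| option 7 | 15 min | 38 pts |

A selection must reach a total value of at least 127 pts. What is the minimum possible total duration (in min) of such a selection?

Subsets with value ≥ 127, sorted by total duration:
- option 1+option 2+option 3+option 7: duration 36, value 127
- option 1+option 2+option 3+option 4+option 5: duration 40, value 141
- option 1+option 2+option 3+option 4+option 6: duration 40, value 129
- option 2+option 3+option 5+option 7: duration 41, value 136
Minimum duration: 36 min.

36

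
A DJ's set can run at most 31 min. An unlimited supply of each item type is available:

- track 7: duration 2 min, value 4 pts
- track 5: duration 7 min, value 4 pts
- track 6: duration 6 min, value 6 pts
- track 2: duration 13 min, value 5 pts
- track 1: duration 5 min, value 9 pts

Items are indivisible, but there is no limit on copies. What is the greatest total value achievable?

61 pts

Best value-per-unit is track 7 at 4/2; filling with it alone gives 15×4 = 60.
Optimal mix: 13×track 7 + 1×track 1 → duration 31, value 61.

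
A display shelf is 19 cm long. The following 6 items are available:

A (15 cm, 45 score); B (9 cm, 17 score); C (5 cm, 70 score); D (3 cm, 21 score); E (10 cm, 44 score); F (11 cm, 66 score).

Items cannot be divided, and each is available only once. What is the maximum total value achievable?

Check high-value combinations within 19 cm:
- C+D+F: length 5+3+11=19, value 70+21+66=157
- C+F: length 5+11=16, value 70+66=136
- C+D+E: length 5+3+10=18, value 70+21+44=135
Best: 157 score.

157 score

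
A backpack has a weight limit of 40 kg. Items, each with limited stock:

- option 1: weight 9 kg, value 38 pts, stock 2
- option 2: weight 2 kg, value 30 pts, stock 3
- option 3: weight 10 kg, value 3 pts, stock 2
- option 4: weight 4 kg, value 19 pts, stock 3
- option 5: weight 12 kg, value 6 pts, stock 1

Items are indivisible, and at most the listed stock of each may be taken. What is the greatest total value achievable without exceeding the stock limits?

Top feasible selections:
- 2×option 1 + 3×option 2 + 3×option 4: weight 36, value 223
- 2×option 1 + 3×option 2 + 2×option 4: weight 32, value 204
- 2×option 1 + 2×option 2 + 3×option 4: weight 34, value 193
- 1×option 1 + 3×option 2 + 3×option 4 + 1×option 5: weight 39, value 191
Best: 223 pts.

223 pts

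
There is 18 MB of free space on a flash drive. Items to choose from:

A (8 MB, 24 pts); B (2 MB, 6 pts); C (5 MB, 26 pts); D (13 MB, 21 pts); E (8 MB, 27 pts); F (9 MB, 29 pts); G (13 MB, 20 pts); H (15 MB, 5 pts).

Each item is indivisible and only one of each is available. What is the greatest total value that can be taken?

This is a 0/1 knapsack; check combinations near the capacity.
- B+C+F: size 2+5+9=16, value 6+26+29=61
- B+C+E: size 2+5+8=15, value 6+26+27=59
- A+B+E: size 8+2+8=18, value 24+6+27=57
Best: 61 pts.

61 pts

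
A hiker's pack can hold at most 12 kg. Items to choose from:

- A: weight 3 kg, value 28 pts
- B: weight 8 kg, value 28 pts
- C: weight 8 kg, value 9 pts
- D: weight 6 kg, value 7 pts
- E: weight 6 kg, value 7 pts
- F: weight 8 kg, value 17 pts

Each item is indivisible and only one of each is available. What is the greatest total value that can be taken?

56 pts

Check high-value combinations within 12 kg:
- A+B: weight 3+8=11, value 28+28=56
- A+F: weight 3+8=11, value 28+17=45
- A+C: weight 3+8=11, value 28+9=37
- A+D: weight 3+6=9, value 28+7=35
- A+E: weight 3+6=9, value 28+7=35
Best: 56 pts.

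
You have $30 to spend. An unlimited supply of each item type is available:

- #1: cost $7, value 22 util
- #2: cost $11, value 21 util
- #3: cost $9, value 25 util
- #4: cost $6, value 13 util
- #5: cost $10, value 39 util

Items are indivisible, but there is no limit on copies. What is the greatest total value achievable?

117 util

Best value-per-unit is #5 at 39/10, and filling with it alone uses cost 3×10=30. No mix of the others beats 3×39 = 117.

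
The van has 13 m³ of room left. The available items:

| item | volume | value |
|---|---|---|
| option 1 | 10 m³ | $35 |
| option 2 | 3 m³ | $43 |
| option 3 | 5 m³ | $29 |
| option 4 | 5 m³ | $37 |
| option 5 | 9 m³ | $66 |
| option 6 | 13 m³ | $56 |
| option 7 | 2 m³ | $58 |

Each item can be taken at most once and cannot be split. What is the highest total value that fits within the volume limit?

$138

Check high-value combinations within 13 m³:
- option 2+option 4+option 7: volume 3+5+2=10, value 43+37+58=138
- option 2+option 3+option 7: volume 3+5+2=10, value 43+29+58=130
- option 5+option 7: volume 9+2=11, value 66+58=124
Best: $138.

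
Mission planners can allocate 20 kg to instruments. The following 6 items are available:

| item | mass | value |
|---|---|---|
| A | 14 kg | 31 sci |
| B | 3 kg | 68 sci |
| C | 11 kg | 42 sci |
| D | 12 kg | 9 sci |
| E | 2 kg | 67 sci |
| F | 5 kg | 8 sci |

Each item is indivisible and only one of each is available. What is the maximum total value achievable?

Check high-value combinations within 20 kg:
- B+C+E: mass 3+11+2=16, value 68+42+67=177
- A+B+E: mass 14+3+2=19, value 31+68+67=166
- B+D+E: mass 3+12+2=17, value 68+9+67=144
- B+E+F: mass 3+2+5=10, value 68+67+8=143
Best: 177 sci.

177 sci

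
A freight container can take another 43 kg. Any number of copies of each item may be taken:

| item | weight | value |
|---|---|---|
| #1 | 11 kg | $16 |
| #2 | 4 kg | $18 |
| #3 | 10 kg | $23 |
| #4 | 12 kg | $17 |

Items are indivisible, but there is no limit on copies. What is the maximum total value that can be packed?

$180

Best value-per-unit is #2 at 18/4, and filling with it alone uses weight 10×4=40. No mix of the others beats 10×18 = 180.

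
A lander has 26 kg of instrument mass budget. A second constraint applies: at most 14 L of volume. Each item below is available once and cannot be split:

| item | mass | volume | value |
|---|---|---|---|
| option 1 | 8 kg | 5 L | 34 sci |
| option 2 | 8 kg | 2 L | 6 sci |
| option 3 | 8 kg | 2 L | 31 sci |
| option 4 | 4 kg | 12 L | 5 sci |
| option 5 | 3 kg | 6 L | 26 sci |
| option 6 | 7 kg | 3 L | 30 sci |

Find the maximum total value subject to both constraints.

Feasible sets respecting both limits:
- option 1+option 3+option 6: mass 23, volume 10, value 95
- option 2+option 3+option 5+option 6: mass 26, volume 13, value 93
- option 1+option 3+option 5: mass 19, volume 13, value 91
- option 1+option 5+option 6: mass 18, volume 14, value 90
Best: 95 sci.

95 sci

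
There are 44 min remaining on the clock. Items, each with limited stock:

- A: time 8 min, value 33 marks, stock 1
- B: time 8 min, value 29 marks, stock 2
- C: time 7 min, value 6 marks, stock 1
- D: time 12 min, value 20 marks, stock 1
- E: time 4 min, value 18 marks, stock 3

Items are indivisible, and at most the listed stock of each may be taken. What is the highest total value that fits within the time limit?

151 marks

Best selections within time 44 and stock limits:
- 1×A + 2×B + 1×C + 3×E: time 43, value 151
- 1×A + 2×B + 1×D + 2×E: time 44, value 147
Best: 151 marks.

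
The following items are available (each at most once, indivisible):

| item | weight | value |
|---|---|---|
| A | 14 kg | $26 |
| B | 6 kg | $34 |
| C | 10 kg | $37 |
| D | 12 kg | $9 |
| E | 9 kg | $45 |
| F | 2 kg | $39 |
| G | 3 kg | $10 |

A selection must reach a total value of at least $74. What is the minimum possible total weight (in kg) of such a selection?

11

Subsets with value ≥ 74, sorted by total weight:
- E+F: weight 11, value 84
- B+F+G: weight 11, value 83
Minimum weight: 11 kg.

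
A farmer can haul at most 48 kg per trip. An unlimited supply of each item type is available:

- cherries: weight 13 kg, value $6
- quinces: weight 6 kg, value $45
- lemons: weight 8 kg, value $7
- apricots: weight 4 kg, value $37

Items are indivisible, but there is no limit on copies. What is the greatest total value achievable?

Best value-per-unit is apricots at 37/4, and filling with it alone uses weight 12×4=48. No mix of the others beats 12×37 = 444.

$444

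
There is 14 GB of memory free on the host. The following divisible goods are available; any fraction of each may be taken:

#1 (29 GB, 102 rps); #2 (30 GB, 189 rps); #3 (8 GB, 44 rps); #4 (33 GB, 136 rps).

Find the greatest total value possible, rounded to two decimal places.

88.20

Take in order of value per unit:
- #2 (189/30 per unit): 14 of 30 → value 14×189/30 = 88.2000, running total 88.20
Total 88.20.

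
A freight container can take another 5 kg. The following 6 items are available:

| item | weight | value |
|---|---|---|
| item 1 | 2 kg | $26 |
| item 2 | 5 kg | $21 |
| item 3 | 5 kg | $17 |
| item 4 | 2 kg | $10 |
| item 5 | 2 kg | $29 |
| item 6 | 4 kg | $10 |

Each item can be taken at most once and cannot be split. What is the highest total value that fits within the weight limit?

$55

Check high-value combinations within 5 kg:
- item 1+item 5: weight 2+2=4, value 26+29=55
- item 4+item 5: weight 2+2=4, value 10+29=39
- item 1+item 4: weight 2+2=4, value 26+10=36
- item 5: weight 2, value 29
- item 1: weight 2, value 26
Best: $55.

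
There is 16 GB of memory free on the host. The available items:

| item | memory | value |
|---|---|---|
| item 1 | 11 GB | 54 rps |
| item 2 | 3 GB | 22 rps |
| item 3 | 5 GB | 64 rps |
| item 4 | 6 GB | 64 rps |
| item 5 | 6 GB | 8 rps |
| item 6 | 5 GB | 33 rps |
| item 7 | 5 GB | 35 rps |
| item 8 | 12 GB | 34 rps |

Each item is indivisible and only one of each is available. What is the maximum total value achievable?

Check high-value combinations within 16 GB:
- item 3+item 4+item 7: memory 5+6+5=16, value 64+64+35=163
- item 3+item 4+item 6: memory 5+6+5=16, value 64+64+33=161
- item 2+item 3+item 4: memory 3+5+6=14, value 22+64+64=150
- item 3+item 6+item 7: memory 5+5+5=15, value 64+33+35=132
- item 4+item 6+item 7: memory 6+5+5=16, value 64+33+35=132
Best: 163 rps.

163 rps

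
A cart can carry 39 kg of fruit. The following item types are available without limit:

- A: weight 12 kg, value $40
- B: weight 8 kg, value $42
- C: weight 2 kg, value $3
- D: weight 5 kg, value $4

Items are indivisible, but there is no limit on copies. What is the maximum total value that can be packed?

$177

Best value-per-unit is B at 42/8; filling with it alone gives 4×42 = 168.
Optimal mix: 4×B + 3×C → weight 38, value 177.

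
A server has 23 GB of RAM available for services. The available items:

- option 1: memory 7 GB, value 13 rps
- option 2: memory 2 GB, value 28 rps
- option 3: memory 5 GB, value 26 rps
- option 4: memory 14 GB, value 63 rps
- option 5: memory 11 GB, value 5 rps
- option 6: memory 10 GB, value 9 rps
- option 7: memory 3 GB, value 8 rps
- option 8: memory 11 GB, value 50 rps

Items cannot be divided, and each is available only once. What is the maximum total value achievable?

Check high-value combinations within 23 GB:
- option 2+option 3+option 4: memory 2+5+14=21, value 28+26+63=117
- option 2+option 3+option 7+option 8: memory 2+5+3+11=21, value 28+26+8+50=112
- option 2+option 3+option 8: memory 2+5+11=18, value 28+26+50=104
- option 1+option 2+option 4: memory 7+2+14=23, value 13+28+63=104
- option 2+option 4+option 7: memory 2+14+3=19, value 28+63+8=99
Best: 117 rps.

117 rps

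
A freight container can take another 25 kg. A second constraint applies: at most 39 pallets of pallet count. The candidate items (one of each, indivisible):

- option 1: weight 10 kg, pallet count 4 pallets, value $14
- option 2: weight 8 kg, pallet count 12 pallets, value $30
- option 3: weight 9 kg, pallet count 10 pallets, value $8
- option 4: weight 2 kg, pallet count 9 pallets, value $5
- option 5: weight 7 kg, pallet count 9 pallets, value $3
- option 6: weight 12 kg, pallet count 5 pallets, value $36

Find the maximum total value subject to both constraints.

$71

Feasible sets respecting both limits:
- option 2+option 4+option 6: weight 22, pallet count 26, value 71
- option 2+option 6: weight 20, pallet count 17, value 66
- option 1+option 4+option 6: weight 24, pallet count 18, value 55
Best: $71.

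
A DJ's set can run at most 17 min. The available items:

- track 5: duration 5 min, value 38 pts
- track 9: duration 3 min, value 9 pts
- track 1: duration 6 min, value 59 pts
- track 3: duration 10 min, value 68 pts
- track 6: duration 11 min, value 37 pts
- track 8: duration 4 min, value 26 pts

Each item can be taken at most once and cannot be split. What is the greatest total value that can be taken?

Check high-value combinations within 17 min:
- track 1+track 3: duration 6+10=16, value 59+68=127
- track 5+track 1+track 8: duration 5+6+4=15, value 38+59+26=123
- track 5+track 9+track 1: duration 5+3+6=14, value 38+9+59=106
- track 5+track 3: duration 5+10=15, value 38+68=106
- track 9+track 3+track 8: duration 3+10+4=17, value 9+68+26=103
Best: 127 pts.

127 pts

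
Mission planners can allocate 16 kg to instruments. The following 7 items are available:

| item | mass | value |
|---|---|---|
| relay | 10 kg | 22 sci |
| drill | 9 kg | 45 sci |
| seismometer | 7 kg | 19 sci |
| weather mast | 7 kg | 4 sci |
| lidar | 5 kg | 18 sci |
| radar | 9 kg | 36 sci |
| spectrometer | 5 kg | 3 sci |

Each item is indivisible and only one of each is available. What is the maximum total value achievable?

Check high-value combinations within 16 kg:
- drill+seismometer: mass 9+7=16, value 45+19=64
- drill+lidar: mass 9+5=14, value 45+18=63
- seismometer+radar: mass 7+9=16, value 19+36=55
- lidar+radar: mass 5+9=14, value 18+36=54
- drill+weather mast: mass 9+7=16, value 45+4=49
Best: 64 sci.

64 sci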